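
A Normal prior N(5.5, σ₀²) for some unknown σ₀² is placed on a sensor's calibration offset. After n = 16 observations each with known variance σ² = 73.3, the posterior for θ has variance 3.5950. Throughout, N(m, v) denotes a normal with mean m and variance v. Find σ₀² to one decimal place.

For the Normal–Normal model with known σ², precisions add: τ_n = τ₀ + n/σ².
So 1/σ₀² = 1/3.5950 − 16/73.3 = 0.278164 − 0.218281 = 0.059883.
Hence σ₀² = 1/0.059883 ≈ 16.7.

σ₀² = 16.7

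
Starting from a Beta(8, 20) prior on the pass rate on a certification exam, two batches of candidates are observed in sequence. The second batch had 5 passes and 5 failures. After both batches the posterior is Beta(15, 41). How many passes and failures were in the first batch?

2 passes and 16 failures

Because Beta–binomial updating is additive in the counts, the combined data contributed (α_post−α_prior, β_post−β_prior) successes and failures.
Total across both batches: 15−8=7 passes, 41−20=21 failures.
Subtract the second batch: 7−5=2 passes and 21−5=16 failures.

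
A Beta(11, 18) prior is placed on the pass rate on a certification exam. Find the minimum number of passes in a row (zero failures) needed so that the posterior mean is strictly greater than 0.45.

After k passes and 0 failures the posterior is Beta(11+k, 18), with mean (11+k)/(11+18+k).
Set (11+k)/(29+k) > 0.45 and solve: k > (0.45·29 − 11)/(1 − 0.45) = 3.727.
The smallest integer exceeding 3.727 is 4.

k = 4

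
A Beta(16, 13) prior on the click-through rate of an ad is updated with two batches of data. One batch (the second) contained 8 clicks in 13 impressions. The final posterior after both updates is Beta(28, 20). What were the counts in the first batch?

Because Beta–binomial updating is additive in the counts, the combined data contributed (α_post−α_prior, β_post−β_prior) successes and failures.
Total across both batches: 28−16=12 clicks, 20−13=7 non-clicks.
Subtract the second batch: 12−8=4 clicks and 7−5=2 non-clicks.

4 clicks and 2 non-clicks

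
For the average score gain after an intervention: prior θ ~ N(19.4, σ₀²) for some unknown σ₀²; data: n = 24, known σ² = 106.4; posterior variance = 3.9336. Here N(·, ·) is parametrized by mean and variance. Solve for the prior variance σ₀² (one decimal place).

Posterior precision equals prior precision plus data precision: 1/σ_n² = 1/σ₀² + n/σ².
So 1/σ₀² = 1/3.9336 − 24/106.4 = 0.254220 − 0.225564 = 0.028656.
Hence σ₀² = 1/0.028656 ≈ 34.9.

σ₀² = 34.9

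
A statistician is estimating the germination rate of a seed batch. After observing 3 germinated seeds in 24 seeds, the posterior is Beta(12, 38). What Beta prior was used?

Beta(9, 17)

A Beta(α, β) prior with s successes and f failures in binomial data gives a Beta(α+s, β+f) posterior.
So α = 12 − 3 = 9 and β = 38 − 21 = 17.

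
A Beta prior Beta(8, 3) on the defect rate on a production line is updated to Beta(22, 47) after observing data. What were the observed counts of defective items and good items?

A Beta(α, β) prior with s successes and f failures in binomial data gives a Beta(α+s, β+f) posterior.
So s = 22 − 8 = 14 and f = 47 − 3 = 44.

14 defective items and 44 good items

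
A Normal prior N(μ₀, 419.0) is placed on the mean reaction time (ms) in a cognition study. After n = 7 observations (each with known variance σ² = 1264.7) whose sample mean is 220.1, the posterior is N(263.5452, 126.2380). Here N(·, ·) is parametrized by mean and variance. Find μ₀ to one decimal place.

With known observation variance, the Normal–Normal posterior has precision τ_n = τ₀ + n/σ² and mean μ_n = (τ₀μ₀ + (n/σ²)x̄)/τ_n.
Here τ₀ = 1/419.0 = 0.002387 and τ_data = 7/1264.7 = 0.005535, so τ_n = 0.007922.
Rearranging for μ₀: μ₀ = (μ_n·τ_n − τ_data·x̄)/τ₀ = (263.5452·0.007922 − 0.005535·220.1) / 0.002387 = 0.869552/0.002387 ≈ 364.3.

μ₀ = 364.3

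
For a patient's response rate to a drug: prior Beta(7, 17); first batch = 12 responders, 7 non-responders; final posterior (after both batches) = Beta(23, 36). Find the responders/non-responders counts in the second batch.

Sequential conjugate updates are equivalent to a single update on the pooled data, so total successes = posterior α − prior α and total failures = posterior β − prior β.
Total across both batches: 23−7=16 responders, 36−17=19 non-responders.
Subtract the first batch: 16−12=4 responders and 19−7=12 non-responders.

4 responders and 12 non-responders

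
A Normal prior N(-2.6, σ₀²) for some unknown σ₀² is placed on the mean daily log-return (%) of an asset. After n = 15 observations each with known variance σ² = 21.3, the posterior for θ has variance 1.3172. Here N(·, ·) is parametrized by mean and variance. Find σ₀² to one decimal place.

Posterior precision equals prior precision plus data precision: 1/σ_n² = 1/σ₀² + n/σ².
So 1/σ₀² = 1/1.3172 − 15/21.3 = 0.759186 − 0.704225 = 0.054961.
Hence σ₀² = 1/0.054961 ≈ 18.2.

σ₀² = 18.2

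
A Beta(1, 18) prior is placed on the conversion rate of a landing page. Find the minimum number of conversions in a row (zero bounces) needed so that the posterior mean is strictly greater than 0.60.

After k conversions and 0 bounces the posterior is Beta(1+k, 18), with mean (1+k)/(1+18+k).
Set (1+k)/(19+k) > 0.60 and solve: k > (0.60·19 − 1)/(1 − 0.60) = 26.000.
The smallest integer exceeding 26.000 is 27.

k = 27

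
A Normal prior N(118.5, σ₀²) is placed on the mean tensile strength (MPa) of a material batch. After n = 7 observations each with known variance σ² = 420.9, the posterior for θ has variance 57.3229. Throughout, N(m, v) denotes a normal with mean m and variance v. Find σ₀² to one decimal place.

For the Normal–Normal model with known σ², precisions add: τ_n = τ₀ + n/σ².
So 1/σ₀² = 1/57.3229 − 7/420.9 = 0.017445 − 0.016631 = 0.000814.
Hence σ₀² = 1/0.000814 ≈ 1228.5.

σ₀² = 1228.5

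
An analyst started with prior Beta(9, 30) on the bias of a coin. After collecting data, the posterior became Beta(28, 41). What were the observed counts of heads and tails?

19 heads and 11 tails

Under Beta–binomial conjugacy the posterior parameters are (a+s, b+f).
Match parameters: s=28−9=19, f=41−30=11.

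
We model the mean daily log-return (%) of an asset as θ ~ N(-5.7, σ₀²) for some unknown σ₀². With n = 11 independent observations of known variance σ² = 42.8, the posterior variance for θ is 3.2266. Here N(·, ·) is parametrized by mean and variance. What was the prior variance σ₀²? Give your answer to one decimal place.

For the Normal–Normal model with known σ², precisions add: τ_n = τ₀ + n/σ².
So 1/σ₀² = 1/3.2266 − 11/42.8 = 0.309924 − 0.257009 = 0.052915.
Hence σ₀² = 1/0.052915 ≈ 18.9.

σ₀² = 18.9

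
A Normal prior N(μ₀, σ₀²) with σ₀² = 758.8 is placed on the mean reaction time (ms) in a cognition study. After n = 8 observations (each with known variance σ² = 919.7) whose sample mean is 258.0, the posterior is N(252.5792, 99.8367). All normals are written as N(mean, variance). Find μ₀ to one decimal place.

μ₀ = 216.8

The posterior mean is a precision-weighted average: μ_n = (τ₀μ₀ + τ_data·x̄)/(τ₀+τ_data), with τ₀=1/σ₀² and τ_data=n/σ².
Here τ₀ = 1/758.8 = 0.001318 and τ_data = 8/919.7 = 0.008698, so τ_n = 0.010016.
Rearranging for μ₀: μ₀ = (μ_n·τ_n − τ_data·x̄)/τ₀ = (252.5792·0.010016 − 0.008698·258.0) / 0.001318 = 0.285749/0.001318 ≈ 216.8.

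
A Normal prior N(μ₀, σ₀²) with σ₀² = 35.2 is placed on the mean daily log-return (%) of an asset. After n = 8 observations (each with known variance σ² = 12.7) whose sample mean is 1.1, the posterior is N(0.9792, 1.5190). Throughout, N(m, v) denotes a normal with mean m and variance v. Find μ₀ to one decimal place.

μ₀ = -1.7

The posterior mean is a precision-weighted average: μ_n = (τ₀μ₀ + τ_data·x̄)/(τ₀+τ_data), with τ₀=1/σ₀² and τ_data=n/σ².
Here τ₀ = 1/35.2 = 0.028409 and τ_data = 8/12.7 = 0.629921, so τ_n = 0.658330.
Rearranging for μ₀: μ₀ = (μ_n·τ_n − τ_data·x̄)/τ₀ = (0.9792·0.658330 − 0.629921·1.1) / 0.028409 = -0.048276/0.028409 ≈ -1.7.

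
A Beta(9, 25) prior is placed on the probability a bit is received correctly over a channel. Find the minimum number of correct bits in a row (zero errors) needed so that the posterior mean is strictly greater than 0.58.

After k correct bits and 0 errors the posterior is Beta(9+k, 25), with mean (9+k)/(9+25+k).
Set (9+k)/(34+k) > 0.58 and solve: k > (0.58·34 − 9)/(1 − 0.58) = 25.524.
The smallest integer exceeding 25.524 is 26.

k = 26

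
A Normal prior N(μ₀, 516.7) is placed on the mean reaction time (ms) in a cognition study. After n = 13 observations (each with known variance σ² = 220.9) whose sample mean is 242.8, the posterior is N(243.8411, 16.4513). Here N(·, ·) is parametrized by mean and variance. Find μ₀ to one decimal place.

The posterior mean is a precision-weighted average: μ_n = (τ₀μ₀ + τ_data·x̄)/(τ₀+τ_data), with τ₀=1/σ₀² and τ_data=n/σ².
Here τ₀ = 1/516.7 = 0.001935 and τ_data = 13/220.9 = 0.058850, so τ_n = 0.060785.
Rearranging for μ₀: μ₀ = (μ_n·τ_n − τ_data·x̄)/τ₀ = (243.8411·0.060785 − 0.058850·242.8) / 0.001935 = 0.533101/0.001935 ≈ 275.5.

μ₀ = 275.5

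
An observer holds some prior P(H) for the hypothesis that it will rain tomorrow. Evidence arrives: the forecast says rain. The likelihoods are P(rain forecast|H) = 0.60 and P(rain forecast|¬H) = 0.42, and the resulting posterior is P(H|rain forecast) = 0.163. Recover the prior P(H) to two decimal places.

Bayes' rule in odds form gives O(H|E) = O(H)·[P(E|H)/P(E|¬H)], hence O(H) = O(H|E)/LR.
Posterior odds = 0.163/(1−0.163) = 0.1947. LR = 0.60/0.42 = 1.4286.
Prior odds = 0.1947/1.4286 = 0.1363, so P(H) = 0.1363/(1+0.1363) ≈ 0.12.

P(H) = 0.12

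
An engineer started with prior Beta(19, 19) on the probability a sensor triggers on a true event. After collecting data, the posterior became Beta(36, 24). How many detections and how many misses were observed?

17 detections and 5 misses

Beta is conjugate to the binomial likelihood: posterior = Beta(a+s, b+f).
So s = 36 − 19 = 17 and f = 24 − 19 = 5.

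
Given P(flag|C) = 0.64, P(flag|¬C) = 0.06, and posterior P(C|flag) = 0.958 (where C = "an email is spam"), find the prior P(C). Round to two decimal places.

Bayes' rule in odds form gives O(C|E) = O(C)·[P(E|C)/P(E|¬C)], hence O(C) = O(C|E)/LR.
Posterior odds = 0.958/(1−0.958) = 22.8095. LR = 0.64/0.06 = 10.6667.
Prior odds = 22.8095/10.6667 = 2.1384, so P(C) = 2.1384/(1+2.1384) ≈ 0.68.

P(C) = 0.68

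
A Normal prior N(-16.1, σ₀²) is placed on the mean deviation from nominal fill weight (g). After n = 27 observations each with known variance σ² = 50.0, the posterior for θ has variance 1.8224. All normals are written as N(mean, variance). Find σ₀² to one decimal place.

σ₀² = 114.6

Posterior precision equals prior precision plus data precision: 1/σ_n² = 1/σ₀² + n/σ².
So 1/σ₀² = 1/1.8224 − 27/50.0 = 0.548727 − 0.540000 = 0.008727.
Hence σ₀² = 1/0.008727 ≈ 114.6.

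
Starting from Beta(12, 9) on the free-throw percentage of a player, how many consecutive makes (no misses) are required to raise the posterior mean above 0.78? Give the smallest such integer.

k = 20

After k makes and 0 misses the posterior is Beta(12+k, 9), with mean (12+k)/(12+9+k).
Set (12+k)/(21+k) > 0.78 and solve: k > (0.78·21 − 12)/(1 − 0.78) = 19.909.
The smallest integer exceeding 19.909 is 20.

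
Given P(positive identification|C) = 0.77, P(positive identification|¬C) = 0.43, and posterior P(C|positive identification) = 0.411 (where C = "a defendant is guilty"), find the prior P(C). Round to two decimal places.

P(C) = 0.28

In odds form, posterior odds = prior odds × likelihood ratio, so prior odds = posterior odds ÷ LR.
Posterior odds = 0.411/(1−0.411) = 0.6978. LR = 0.77/0.43 = 1.7907.
Prior odds = 0.6978/1.7907 = 0.3897, so P(C) = 0.3897/(1+0.3897) ≈ 0.28.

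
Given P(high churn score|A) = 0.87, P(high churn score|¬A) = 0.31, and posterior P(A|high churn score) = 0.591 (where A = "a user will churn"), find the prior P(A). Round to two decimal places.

In odds form, posterior odds = prior odds × likelihood ratio, so prior odds = posterior odds ÷ LR.
Posterior odds = 0.591/(1−0.591) = 1.4450. LR = 0.87/0.31 = 2.8065.
Prior odds = 1.4450/2.8065 = 0.5149, so P(A) = 0.5149/(1+0.5149) ≈ 0.34.

P(A) = 0.34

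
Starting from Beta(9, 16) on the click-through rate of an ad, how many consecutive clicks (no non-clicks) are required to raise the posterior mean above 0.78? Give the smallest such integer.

After k clicks and 0 non-clicks the posterior is Beta(9+k, 16), with mean (9+k)/(9+16+k).
Set (9+k)/(25+k) > 0.78 and solve: k > (0.78·25 − 9)/(1 − 0.78) = 47.727.
The smallest integer exceeding 47.727 is 48, and checking k=48: (57)/(73) = 0.7808 > 0.78.

k = 48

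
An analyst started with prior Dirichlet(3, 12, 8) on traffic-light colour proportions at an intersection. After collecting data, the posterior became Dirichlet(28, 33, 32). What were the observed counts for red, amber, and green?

For a Dirichlet(α) prior with multinomial counts c, the posterior is Dirichlet(α + c) componentwise.
Counts are posterior − prior componentwise: 28−3=25, 33−12=21, 32−8=24.

counts (25, 21, 24)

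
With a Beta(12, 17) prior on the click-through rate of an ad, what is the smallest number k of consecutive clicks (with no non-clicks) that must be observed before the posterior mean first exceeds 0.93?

k = 214

After k clicks and 0 non-clicks the posterior is Beta(12+k, 17), with mean (12+k)/(12+17+k).
Set (12+k)/(29+k) > 0.93 and solve: k > (0.93·29 − 12)/(1 − 0.93) = 213.857.
The smallest integer exceeding 213.857 is 214.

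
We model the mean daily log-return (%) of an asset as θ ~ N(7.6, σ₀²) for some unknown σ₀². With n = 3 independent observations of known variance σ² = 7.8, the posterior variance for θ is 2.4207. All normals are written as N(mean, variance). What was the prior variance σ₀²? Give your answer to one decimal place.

For the Normal–Normal model with known σ², precisions add: τ_n = τ₀ + n/σ².
So 1/σ₀² = 1/2.4207 − 3/7.8 = 0.413104 − 0.384615 = 0.028489.
Hence σ₀² = 1/0.028489 ≈ 35.1.

σ₀² = 35.1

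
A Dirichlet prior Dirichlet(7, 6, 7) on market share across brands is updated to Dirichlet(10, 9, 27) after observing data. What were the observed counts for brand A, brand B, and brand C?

counts (3, 3, 20)

For a Dirichlet(α) prior with multinomial counts c, the posterior is Dirichlet(α + c) componentwise.
Counts are posterior − prior componentwise: 10−7=3, 9−6=3, 27−7=20.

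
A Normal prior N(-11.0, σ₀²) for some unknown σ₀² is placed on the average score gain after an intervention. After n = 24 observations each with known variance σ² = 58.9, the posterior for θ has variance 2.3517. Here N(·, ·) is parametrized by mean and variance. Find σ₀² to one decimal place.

For the Normal–Normal model with known σ², precisions add: τ_n = τ₀ + n/σ².
So 1/σ₀² = 1/2.3517 − 24/58.9 = 0.425224 − 0.407470 = 0.017754.
Hence σ₀² = 1/0.017754 ≈ 56.3.

σ₀² = 56.3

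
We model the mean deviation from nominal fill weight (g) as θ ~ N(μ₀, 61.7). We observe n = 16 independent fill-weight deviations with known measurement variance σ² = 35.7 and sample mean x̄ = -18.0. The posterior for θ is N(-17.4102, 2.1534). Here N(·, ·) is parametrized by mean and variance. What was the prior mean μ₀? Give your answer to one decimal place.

The posterior mean is a precision-weighted average: μ_n = (τ₀μ₀ + τ_data·x̄)/(τ₀+τ_data), with τ₀=1/σ₀² and τ_data=n/σ².
Here τ₀ = 1/61.7 = 0.016207 and τ_data = 16/35.7 = 0.448179, so τ_n = 0.464386.
Rearranging for μ₀: μ₀ = (μ_n·τ_n − τ_data·x̄)/τ₀ = (-17.4102·0.464386 − 0.448179·-18.0) / 0.016207 = -0.017831/0.016207 ≈ -1.1.

μ₀ = -1.1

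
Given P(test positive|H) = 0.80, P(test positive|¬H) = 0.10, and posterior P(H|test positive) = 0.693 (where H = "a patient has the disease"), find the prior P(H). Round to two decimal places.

Bayes' rule in odds form gives O(H|E) = O(H)·[P(E|H)/P(E|¬H)], hence O(H) = O(H|E)/LR.
Posterior odds = 0.693/(1−0.693) = 2.2573. LR = 0.80/0.10 = 8.0000.
Prior odds = 2.2573/8.0000 = 0.2822, so P(H) = 0.2822/(1+0.2822) ≈ 0.22.

P(H) = 0.22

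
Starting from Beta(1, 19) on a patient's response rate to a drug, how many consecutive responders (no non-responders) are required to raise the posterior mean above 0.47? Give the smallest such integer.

k = 16

After k responders and 0 non-responders the posterior is Beta(1+k, 19), with mean (1+k)/(1+19+k).
Set (1+k)/(20+k) > 0.47 and solve: k > (0.47·20 − 1)/(1 − 0.47) = 15.849.
The smallest integer exceeding 15.849 is 16.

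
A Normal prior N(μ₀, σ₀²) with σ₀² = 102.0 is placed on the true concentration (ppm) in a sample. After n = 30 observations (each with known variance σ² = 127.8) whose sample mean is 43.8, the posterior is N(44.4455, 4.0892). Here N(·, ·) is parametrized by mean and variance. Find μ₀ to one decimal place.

The posterior mean is a precision-weighted average: μ_n = (τ₀μ₀ + τ_data·x̄)/(τ₀+τ_data), with τ₀=1/σ₀² and τ_data=n/σ².
Here τ₀ = 1/102.0 = 0.009804 and τ_data = 30/127.8 = 0.234742, so τ_n = 0.244546.
Rearranging for μ₀: μ₀ = (μ_n·τ_n − τ_data·x̄)/τ₀ = (44.4455·0.244546 − 0.234742·43.8) / 0.009804 = 0.587270/0.009804 ≈ 59.9.

μ₀ = 59.9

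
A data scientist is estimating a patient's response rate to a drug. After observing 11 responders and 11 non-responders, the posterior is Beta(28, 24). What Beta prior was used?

Beta is conjugate to the binomial likelihood: posterior = Beta(a+s, b+f).
So a = 28 − 11 = 17 and b = 24 − 11 = 13.

Beta(17, 13)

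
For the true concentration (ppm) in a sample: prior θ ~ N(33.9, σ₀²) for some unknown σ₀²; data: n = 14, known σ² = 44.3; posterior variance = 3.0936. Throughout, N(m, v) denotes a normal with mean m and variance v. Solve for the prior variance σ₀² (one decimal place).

Posterior precision equals prior precision plus data precision: 1/σ_n² = 1/σ₀² + n/σ².
So 1/σ₀² = 1/3.0936 − 14/44.3 = 0.323248 − 0.316027 = 0.007221.
Hence σ₀² = 1/0.007221 ≈ 138.5.

σ₀² = 138.5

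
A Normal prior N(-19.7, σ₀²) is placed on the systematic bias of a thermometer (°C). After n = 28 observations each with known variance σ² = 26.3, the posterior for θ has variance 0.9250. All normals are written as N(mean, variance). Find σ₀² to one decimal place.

Posterior precision equals prior precision plus data precision: 1/σ_n² = 1/σ₀² + n/σ².
So 1/σ₀² = 1/0.9250 − 28/26.3 = 1.081081 − 1.064639 = 0.016442.
Hence σ₀² = 1/0.016442 ≈ 60.8.

σ₀² = 60.8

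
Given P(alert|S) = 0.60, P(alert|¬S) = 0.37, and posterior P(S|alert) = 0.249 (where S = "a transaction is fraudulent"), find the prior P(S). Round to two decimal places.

Bayes' rule in odds form gives O(S|E) = O(S)·[P(E|S)/P(E|¬S)], hence O(S) = O(S|E)/LR.
Posterior odds = 0.249/(1−0.249) = 0.3316. LR = 0.60/0.37 = 1.6216.
Prior odds = 0.3316/1.6216 = 0.2045, so P(S) = 0.2045/(1+0.2045) ≈ 0.17.

P(S) = 0.17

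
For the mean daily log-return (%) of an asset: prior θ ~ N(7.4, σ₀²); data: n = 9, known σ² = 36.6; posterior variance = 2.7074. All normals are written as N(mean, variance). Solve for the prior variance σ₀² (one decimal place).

Posterior precision equals prior precision plus data precision: 1/σ_n² = 1/σ₀² + n/σ².
So 1/σ₀² = 1/2.7074 − 9/36.6 = 0.369358 − 0.245902 = 0.123456.
Hence σ₀² = 1/0.123456 ≈ 8.1.

σ₀² = 8.1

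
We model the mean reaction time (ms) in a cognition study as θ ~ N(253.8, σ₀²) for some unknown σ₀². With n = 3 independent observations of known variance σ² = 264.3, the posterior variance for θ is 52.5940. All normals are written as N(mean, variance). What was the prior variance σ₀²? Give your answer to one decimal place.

σ₀² = 130.5

For the Normal–Normal model with known σ², precisions add: τ_n = τ₀ + n/σ².
So 1/σ₀² = 1/52.5940 − 3/264.3 = 0.019014 − 0.011351 = 0.007663.
Hence σ₀² = 1/0.007663 ≈ 130.5.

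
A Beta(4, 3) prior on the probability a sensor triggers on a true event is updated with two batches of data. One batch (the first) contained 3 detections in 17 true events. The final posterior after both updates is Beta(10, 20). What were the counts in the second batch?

Because Beta–binomial updating is additive in the counts, the combined data contributed (α_post−α_prior, β_post−β_prior) successes and failures.
Total across both batches: 10−4=6 detections, 20−3=17 misses.
Subtract the first batch: 6−3=3 detections and 17−14=3 misses.

3 detections and 3 misses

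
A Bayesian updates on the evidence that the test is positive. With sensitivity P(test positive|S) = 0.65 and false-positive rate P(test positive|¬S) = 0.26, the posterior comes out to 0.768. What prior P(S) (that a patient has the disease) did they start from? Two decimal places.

P(S) = 0.57

In odds form, posterior odds = prior odds × likelihood ratio, so prior odds = posterior odds ÷ LR.
Posterior odds = 0.768/(1−0.768) = 3.3103. LR = 0.65/0.26 = 2.5000.
Prior odds = 3.3103/2.5000 = 1.3241, so P(S) = 1.3241/(1+1.3241) ≈ 0.57.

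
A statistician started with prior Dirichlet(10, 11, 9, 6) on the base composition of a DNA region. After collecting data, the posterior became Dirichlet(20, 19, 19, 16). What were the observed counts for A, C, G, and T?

counts (10, 8, 10, 10)

For a Dirichlet(α) prior with multinomial counts c, the posterior is Dirichlet(α + c) componentwise.
Counts are posterior − prior componentwise: 20−10=10, 19−11=8, 19−9=10, 16−6=10.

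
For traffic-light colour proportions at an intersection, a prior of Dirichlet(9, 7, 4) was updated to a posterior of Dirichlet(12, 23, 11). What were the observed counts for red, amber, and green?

For a Dirichlet(α) prior with multinomial counts c, the posterior is Dirichlet(α + c) componentwise.
Counts are posterior − prior componentwise: 12−9=3, 23−7=16, 11−4=7.

counts (3, 16, 7)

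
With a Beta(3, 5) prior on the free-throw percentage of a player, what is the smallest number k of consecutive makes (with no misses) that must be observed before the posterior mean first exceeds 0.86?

After k makes and 0 misses the posterior is Beta(3+k, 5), with mean (3+k)/(3+5+k).
Set (3+k)/(8+k) > 0.86 and solve: k > (0.86·8 − 3)/(1 − 0.86) = 27.714.
The smallest integer exceeding 27.714 is 28.

k = 28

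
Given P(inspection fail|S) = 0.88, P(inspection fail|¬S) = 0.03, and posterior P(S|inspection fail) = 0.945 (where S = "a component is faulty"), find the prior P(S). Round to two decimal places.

In odds form, posterior odds = prior odds × likelihood ratio, so prior odds = posterior odds ÷ LR.
Posterior odds = 0.945/(1−0.945) = 17.1818. LR = 0.88/0.03 = 29.3333.
Prior odds = 17.1818/29.3333 = 0.5857, so P(S) = 0.5857/(1+0.5857) ≈ 0.37.

P(S) = 0.37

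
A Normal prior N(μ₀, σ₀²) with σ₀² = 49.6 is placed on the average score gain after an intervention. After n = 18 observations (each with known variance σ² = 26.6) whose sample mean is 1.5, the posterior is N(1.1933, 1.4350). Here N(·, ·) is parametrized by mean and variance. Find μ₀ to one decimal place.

μ₀ = -9.1

With known observation variance, the Normal–Normal posterior has precision τ_n = τ₀ + n/σ² and mean μ_n = (τ₀μ₀ + (n/σ²)x̄)/τ_n.
Here τ₀ = 1/49.6 = 0.020161 and τ_data = 18/26.6 = 0.676692, so τ_n = 0.696853.
Rearranging for μ₀: μ₀ = (μ_n·τ_n − τ_data·x̄)/τ₀ = (1.1933·0.696853 − 0.676692·1.5) / 0.020161 = -0.183483/0.020161 ≈ -9.1.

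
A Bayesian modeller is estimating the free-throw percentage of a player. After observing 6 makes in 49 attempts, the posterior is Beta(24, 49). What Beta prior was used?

Beta(18, 6)

A Beta(α, β) prior with s successes and f failures in binomial data gives a Beta(α+s, β+f) posterior.
So α = 24 − 6 = 18 and β = 49 − 43 = 6.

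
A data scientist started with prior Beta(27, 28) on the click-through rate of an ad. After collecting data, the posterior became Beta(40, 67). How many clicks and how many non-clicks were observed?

13 clicks and 39 non-clicks

A Beta(a, b) prior with s successes and f failures in binomial data gives a Beta(a+s, b+f) posterior.
Match parameters: s=40−27=13, f=67−28=39.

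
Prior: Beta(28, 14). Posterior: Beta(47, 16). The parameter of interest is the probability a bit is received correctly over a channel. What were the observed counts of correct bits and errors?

Under Beta–binomial conjugacy the posterior parameters are (α+s, β+f).
Match parameters: s=47−28=19, f=16−14=2.

19 correct bits and 2 errors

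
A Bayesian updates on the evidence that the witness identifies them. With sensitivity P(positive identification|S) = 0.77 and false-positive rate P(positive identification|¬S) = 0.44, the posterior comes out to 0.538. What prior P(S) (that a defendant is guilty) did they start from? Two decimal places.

P(S) = 0.40

In odds form, posterior odds = prior odds × likelihood ratio, so prior odds = posterior odds ÷ LR.
Posterior odds = 0.538/(1−0.538) = 1.1645. LR = 0.77/0.44 = 1.7500.
Prior odds = 1.1645/1.7500 = 0.6654, so P(S) = 0.6654/(1+0.6654) ≈ 0.40.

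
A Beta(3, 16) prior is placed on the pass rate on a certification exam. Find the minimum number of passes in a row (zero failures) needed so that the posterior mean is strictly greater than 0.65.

After k passes and 0 failures the posterior is Beta(3+k, 16), with mean (3+k)/(3+16+k).
Set (3+k)/(19+k) > 0.65 and solve: k > (0.65·19 − 3)/(1 − 0.65) = 26.714.
The smallest integer exceeding 26.714 is 27, and checking k=27: (30)/(46) = 0.6522 > 0.65.

k = 27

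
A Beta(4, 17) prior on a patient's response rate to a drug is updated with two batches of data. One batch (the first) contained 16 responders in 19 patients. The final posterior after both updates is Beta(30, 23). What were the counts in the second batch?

Because Beta–binomial updating is additive in the counts, the combined data contributed (α_post−α_prior, β_post−β_prior) successes and failures.
Total across both batches: 30−4=26 responders, 23−17=6 non-responders.
Subtract the first batch: 26−16=10 responders and 6−3=3 non-responders.

10 responders and 3 non-responders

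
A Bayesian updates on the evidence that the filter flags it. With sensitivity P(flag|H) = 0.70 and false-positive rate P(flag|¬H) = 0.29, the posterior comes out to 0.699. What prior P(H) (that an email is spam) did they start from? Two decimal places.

Bayes' rule in odds form gives O(H|E) = O(H)·[P(E|H)/P(E|¬H)], hence O(H) = O(H|E)/LR.
Posterior odds = 0.699/(1−0.699) = 2.3223. LR = 0.70/0.29 = 2.4138.
Prior odds = 2.3223/2.4138 = 0.9621, so P(H) = 0.9621/(1+0.9621) ≈ 0.49.

P(H) = 0.49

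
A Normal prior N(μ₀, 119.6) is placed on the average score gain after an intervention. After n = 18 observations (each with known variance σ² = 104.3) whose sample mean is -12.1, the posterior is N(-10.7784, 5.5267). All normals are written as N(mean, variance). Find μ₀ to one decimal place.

μ₀ = 16.5

The posterior mean is a precision-weighted average: μ_n = (τ₀μ₀ + τ_data·x̄)/(τ₀+τ_data), with τ₀=1/σ₀² and τ_data=n/σ².
Here τ₀ = 1/119.6 = 0.008361 and τ_data = 18/104.3 = 0.172579, so τ_n = 0.180940.
Rearranging for μ₀: μ₀ = (μ_n·τ_n − τ_data·x̄)/τ₀ = (-10.7784·0.180940 − 0.172579·-12.1) / 0.008361 = 0.137962/0.008361 ≈ 16.5.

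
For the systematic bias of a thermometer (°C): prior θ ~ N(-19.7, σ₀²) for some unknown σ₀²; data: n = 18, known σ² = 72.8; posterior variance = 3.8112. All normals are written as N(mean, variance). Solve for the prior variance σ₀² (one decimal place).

Posterior precision equals prior precision plus data precision: 1/σ_n² = 1/σ₀² + n/σ².
So 1/σ₀² = 1/3.8112 − 18/72.8 = 0.262385 − 0.247253 = 0.015132.
Hence σ₀² = 1/0.015132 ≈ 66.1.

σ₀² = 66.1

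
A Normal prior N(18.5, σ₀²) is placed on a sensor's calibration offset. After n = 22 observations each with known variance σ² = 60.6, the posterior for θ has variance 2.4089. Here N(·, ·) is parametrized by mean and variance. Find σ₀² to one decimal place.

For the Normal–Normal model with known σ², precisions add: τ_n = τ₀ + n/σ².
So 1/σ₀² = 1/2.4089 − 22/60.6 = 0.415127 − 0.363036 = 0.052091.
Hence σ₀² = 1/0.052091 ≈ 19.2.

σ₀² = 19.2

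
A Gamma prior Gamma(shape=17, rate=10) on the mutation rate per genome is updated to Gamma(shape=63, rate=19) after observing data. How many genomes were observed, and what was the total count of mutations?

n = 9 genomes with total 46 mutations

A Gamma(α, β) prior (rate parametrization) on a Poisson rate with n observations summing to S gives posterior Gamma(α+S, β+n).
Matching: Σxᵢ = 63 − 17 = 46 and n = 19 − 10 = 9.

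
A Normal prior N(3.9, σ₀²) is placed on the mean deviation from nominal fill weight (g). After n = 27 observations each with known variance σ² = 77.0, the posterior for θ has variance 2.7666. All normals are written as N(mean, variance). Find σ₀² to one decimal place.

σ₀² = 92.5

Posterior precision equals prior precision plus data precision: 1/σ_n² = 1/σ₀² + n/σ².
So 1/σ₀² = 1/2.7666 − 27/77.0 = 0.361454 − 0.350649 = 0.010805.
Hence σ₀² = 1/0.010805 ≈ 92.5.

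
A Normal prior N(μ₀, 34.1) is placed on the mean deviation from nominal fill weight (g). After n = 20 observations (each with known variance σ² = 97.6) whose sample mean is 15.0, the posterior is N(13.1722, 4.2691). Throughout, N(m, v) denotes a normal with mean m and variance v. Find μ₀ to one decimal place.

With known observation variance, the Normal–Normal posterior has precision τ_n = τ₀ + n/σ² and mean μ_n = (τ₀μ₀ + (n/σ²)x̄)/τ_n.
Here τ₀ = 1/34.1 = 0.029326 and τ_data = 20/97.6 = 0.204918, so τ_n = 0.234244.
Rearranging for μ₀: μ₀ = (μ_n·τ_n − τ_data·x̄)/τ₀ = (13.1722·0.234244 − 0.204918·15.0) / 0.029326 = 0.011739/0.029326 ≈ 0.4.

μ₀ = 0.4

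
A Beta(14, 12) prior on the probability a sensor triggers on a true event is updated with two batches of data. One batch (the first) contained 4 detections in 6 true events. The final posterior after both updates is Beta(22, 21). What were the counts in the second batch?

4 detections and 7 misses

Sequential conjugate updates are equivalent to a single update on the pooled data, so total successes = posterior α − prior α and total failures = posterior β − prior β.
Total across both batches: 22−14=8 detections, 21−12=9 misses.
Subtract the first batch: 8−4=4 detections and 9−2=7 misses.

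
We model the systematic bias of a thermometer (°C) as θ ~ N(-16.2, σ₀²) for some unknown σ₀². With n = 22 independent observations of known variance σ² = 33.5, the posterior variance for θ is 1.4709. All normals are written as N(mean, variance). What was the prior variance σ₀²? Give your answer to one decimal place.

σ₀² = 43.2

For the Normal–Normal model with known σ², precisions add: τ_n = τ₀ + n/σ².
So 1/σ₀² = 1/1.4709 − 22/33.5 = 0.679856 − 0.656716 = 0.023140.
Hence σ₀² = 1/0.023140 ≈ 43.2.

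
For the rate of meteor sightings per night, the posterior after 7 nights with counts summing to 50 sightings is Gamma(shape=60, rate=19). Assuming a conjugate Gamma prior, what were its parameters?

Gamma(shape=10, rate=12)

Gamma–Poisson conjugacy: posterior shape = α + Σxᵢ, posterior rate = β + n.
So α = 60 − 50 = 10 and β = 19 − 7 = 12.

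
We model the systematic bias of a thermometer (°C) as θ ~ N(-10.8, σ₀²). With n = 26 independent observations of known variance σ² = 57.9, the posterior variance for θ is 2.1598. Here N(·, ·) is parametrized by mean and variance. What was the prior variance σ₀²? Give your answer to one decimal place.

Posterior precision equals prior precision plus data precision: 1/σ_n² = 1/σ₀² + n/σ².
So 1/σ₀² = 1/2.1598 − 26/57.9 = 0.463006 − 0.449050 = 0.013956.
Hence σ₀² = 1/0.013956 ≈ 71.7.

σ₀² = 71.7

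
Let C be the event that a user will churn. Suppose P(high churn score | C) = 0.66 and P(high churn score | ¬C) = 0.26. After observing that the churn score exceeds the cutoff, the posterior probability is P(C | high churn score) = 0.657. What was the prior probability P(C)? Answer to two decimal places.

Bayes' rule in odds form gives O(C|E) = O(C)·[P(E|C)/P(E|¬C)], hence O(C) = O(C|E)/LR.
Posterior odds = 0.657/(1−0.657) = 1.9155. LR = 0.66/0.26 = 2.5385.
Prior odds = 1.9155/2.5385 = 0.7546, so P(C) = 0.7546/(1+0.7546) ≈ 0.43.

P(C) = 0.43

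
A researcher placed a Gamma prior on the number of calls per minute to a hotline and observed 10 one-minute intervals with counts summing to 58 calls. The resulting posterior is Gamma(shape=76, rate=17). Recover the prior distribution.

Gamma–Poisson conjugacy: posterior shape = α + Σxᵢ, posterior rate = β + n.
So α = 76 − 58 = 18 and β = 17 − 10 = 7.

Gamma(shape=18, rate=7)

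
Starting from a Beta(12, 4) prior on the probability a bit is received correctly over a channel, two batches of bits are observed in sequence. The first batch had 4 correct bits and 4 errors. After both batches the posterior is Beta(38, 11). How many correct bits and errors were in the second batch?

22 correct bits and 3 errors

Because Beta–binomial updating is additive in the counts, the combined data contributed (α_post−α_prior, β_post−β_prior) successes and failures.
Total across both batches: 38−12=26 correct bits, 11−4=7 errors.
Subtract the first batch: 26−4=22 correct bits and 7−4=3 errors.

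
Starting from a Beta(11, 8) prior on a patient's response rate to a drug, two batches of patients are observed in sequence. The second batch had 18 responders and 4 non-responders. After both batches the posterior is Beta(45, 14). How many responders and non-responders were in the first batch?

16 responders and 2 non-responders

Sequential conjugate updates are equivalent to a single update on the pooled data, so total successes = posterior α − prior α and total failures = posterior β − prior β.
Total across both batches: 45−11=34 responders, 14−8=6 non-responders.
Subtract the second batch: 34−18=16 responders and 6−4=2 non-responders.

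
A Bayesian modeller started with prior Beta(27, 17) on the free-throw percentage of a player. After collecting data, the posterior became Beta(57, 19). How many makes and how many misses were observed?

30 makes and 2 misses

Beta is conjugate to the binomial likelihood: posterior = Beta(α+s, β+f).
So s = 57 − 27 = 30 and f = 19 − 17 = 2.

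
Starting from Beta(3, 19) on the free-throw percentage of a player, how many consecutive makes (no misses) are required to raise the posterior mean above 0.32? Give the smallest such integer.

After k makes and 0 misses the posterior is Beta(3+k, 19), with mean (3+k)/(3+19+k).
Set (3+k)/(22+k) > 0.32 and solve: k > (0.32·22 − 3)/(1 − 0.32) = 5.941.
The smallest integer exceeding 5.941 is 6.

k = 6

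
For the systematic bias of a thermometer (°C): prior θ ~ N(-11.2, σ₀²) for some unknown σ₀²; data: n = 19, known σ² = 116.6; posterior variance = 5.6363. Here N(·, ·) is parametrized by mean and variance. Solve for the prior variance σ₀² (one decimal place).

σ₀² = 69.1

For the Normal–Normal model with known σ², precisions add: τ_n = τ₀ + n/σ².
So 1/σ₀² = 1/5.6363 − 19/116.6 = 0.177421 − 0.162950 = 0.014471.
Hence σ₀² = 1/0.014471 ≈ 69.1.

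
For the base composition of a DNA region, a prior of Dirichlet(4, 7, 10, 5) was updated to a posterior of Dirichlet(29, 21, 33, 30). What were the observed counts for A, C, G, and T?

counts (25, 14, 23, 25)

For a Dirichlet(α) prior with multinomial counts c, the posterior is Dirichlet(α + c) componentwise.
Counts are posterior − prior componentwise: 29−4=25, 21−7=14, 33−10=23, 30−5=25.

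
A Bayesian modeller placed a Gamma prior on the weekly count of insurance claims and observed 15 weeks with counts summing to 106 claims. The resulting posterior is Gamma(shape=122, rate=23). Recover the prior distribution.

A Gamma(α, β) prior (rate parametrization) on a Poisson rate with n observations summing to S gives posterior Gamma(α+S, β+n).
So α = 122 − 106 = 16 and β = 23 − 15 = 8.

Gamma(shape=16, rate=8)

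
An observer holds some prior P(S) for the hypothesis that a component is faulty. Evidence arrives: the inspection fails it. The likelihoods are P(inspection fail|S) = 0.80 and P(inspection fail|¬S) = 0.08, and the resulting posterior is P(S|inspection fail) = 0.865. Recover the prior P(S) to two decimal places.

Bayes' rule in odds form gives O(S|E) = O(S)·[P(E|S)/P(E|¬S)], hence O(S) = O(S|E)/LR.
Posterior odds = 0.865/(1−0.865) = 6.4074. LR = 0.80/0.08 = 10.0000.
Prior odds = 6.4074/10.0000 = 0.6407, so P(S) = 0.6407/(1+0.6407) ≈ 0.39.

P(S) = 0.39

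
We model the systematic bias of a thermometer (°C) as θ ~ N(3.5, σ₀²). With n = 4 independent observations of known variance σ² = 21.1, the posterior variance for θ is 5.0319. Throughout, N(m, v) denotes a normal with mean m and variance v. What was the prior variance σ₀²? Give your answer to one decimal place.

σ₀² = 109.2

Posterior precision equals prior precision plus data precision: 1/σ_n² = 1/σ₀² + n/σ².
So 1/σ₀² = 1/5.0319 − 4/21.1 = 0.198732 − 0.189573 = 0.009159.
Hence σ₀² = 1/0.009159 ≈ 109.2.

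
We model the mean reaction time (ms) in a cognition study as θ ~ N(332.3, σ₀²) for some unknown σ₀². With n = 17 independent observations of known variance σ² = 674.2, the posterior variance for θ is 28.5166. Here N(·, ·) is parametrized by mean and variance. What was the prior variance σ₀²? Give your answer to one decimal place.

σ₀² = 101.5

For the Normal–Normal model with known σ², precisions add: τ_n = τ₀ + n/σ².
So 1/σ₀² = 1/28.5166 − 17/674.2 = 0.035067 − 0.025215 = 0.009852.
Hence σ₀² = 1/0.009852 ≈ 101.5.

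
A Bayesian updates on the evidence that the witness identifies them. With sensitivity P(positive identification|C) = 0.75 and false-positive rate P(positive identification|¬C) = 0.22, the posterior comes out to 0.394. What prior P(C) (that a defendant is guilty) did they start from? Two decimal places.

In odds form, posterior odds = prior odds × likelihood ratio, so prior odds = posterior odds ÷ LR.
Posterior odds = 0.394/(1−0.394) = 0.6502. LR = 0.75/0.22 = 3.4091.
Prior odds = 0.6502/3.4091 = 0.1907, so P(C) = 0.1907/(1+0.1907) ≈ 0.16.

P(C) = 0.16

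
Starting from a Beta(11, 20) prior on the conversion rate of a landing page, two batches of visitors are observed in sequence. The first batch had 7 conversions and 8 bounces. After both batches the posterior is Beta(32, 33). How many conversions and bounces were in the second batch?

Sequential conjugate updates are equivalent to a single update on the pooled data, so total successes = posterior α − prior α and total failures = posterior β − prior β.
Total across both batches: 32−11=21 conversions, 33−20=13 bounces.
Subtract the first batch: 21−7=14 conversions and 13−8=5 bounces.

14 conversions and 5 bounces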